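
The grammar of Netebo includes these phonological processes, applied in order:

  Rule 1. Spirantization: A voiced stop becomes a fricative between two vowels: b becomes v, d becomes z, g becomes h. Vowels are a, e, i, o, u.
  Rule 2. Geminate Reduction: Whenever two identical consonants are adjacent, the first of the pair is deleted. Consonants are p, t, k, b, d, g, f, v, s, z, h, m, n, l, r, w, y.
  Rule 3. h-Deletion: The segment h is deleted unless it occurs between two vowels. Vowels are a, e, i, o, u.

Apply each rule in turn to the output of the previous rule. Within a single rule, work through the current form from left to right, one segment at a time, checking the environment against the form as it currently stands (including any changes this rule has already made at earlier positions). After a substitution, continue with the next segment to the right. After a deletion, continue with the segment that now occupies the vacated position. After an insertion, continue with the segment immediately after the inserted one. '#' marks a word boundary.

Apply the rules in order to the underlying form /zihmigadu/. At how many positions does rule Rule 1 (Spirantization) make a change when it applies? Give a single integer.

2

Rule 1 Spirantization: [zihmigadu] → [zihmihazu]
Rule 2 Geminate Reduction: no change — [zihmihazu]
Rule 3 h-Deletion: [zihmihazu] → [zimihazu]
Rule Rule 1 changed 2 position(s).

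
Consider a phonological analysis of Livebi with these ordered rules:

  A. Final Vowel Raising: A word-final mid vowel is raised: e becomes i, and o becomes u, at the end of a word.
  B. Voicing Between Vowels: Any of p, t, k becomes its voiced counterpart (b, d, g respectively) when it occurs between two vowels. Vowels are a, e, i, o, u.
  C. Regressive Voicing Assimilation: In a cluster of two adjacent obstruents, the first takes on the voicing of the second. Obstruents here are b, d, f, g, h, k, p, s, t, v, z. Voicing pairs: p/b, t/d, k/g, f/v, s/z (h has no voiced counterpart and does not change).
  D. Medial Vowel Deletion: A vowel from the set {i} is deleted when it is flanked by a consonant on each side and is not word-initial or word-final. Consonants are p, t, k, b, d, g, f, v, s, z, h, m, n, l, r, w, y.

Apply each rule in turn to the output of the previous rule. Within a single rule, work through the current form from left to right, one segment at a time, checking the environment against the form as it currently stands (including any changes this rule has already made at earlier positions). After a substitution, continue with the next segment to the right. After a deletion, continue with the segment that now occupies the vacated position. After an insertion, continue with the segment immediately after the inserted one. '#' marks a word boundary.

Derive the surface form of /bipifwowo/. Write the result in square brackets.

[bbfwowu]

A Final Vowel Raising: [bipifwowo] → [bipifwowu]
B Voicing Between Vowels: [bipifwowu] → [bibifwowu]
C Regressive Voicing Assimilation: no change — [bibifwowu]
D Medial Vowel Deletion: [bibifwowu] → [bbfwowu]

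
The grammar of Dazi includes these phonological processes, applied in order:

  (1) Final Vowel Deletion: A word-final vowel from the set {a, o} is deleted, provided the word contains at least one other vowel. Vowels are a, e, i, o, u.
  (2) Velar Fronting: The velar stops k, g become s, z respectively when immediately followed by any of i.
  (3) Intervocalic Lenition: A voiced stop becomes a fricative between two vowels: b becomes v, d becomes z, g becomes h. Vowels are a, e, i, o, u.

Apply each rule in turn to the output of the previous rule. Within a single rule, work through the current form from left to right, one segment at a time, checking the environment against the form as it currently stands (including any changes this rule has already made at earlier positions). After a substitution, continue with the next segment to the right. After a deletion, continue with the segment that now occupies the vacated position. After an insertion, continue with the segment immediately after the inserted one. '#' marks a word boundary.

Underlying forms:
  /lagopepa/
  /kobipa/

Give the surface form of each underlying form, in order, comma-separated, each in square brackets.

[lahopep], [kovip]

/lagopepa/:
  (1) Final Vowel Deletion: [lagopepa] → [lagopep]
  (2) Velar Fronting: no change — [lagopep]
  (3) Intervocalic Lenition: [lagopep] → [lahopep]
/kobipa/:
  (1) Final Vowel Deletion: [kobipa] → [kobip]
  (2) Velar Fronting: no change — [kobip]
  (3) Intervocalic Lenition: [kobip] → [kovip]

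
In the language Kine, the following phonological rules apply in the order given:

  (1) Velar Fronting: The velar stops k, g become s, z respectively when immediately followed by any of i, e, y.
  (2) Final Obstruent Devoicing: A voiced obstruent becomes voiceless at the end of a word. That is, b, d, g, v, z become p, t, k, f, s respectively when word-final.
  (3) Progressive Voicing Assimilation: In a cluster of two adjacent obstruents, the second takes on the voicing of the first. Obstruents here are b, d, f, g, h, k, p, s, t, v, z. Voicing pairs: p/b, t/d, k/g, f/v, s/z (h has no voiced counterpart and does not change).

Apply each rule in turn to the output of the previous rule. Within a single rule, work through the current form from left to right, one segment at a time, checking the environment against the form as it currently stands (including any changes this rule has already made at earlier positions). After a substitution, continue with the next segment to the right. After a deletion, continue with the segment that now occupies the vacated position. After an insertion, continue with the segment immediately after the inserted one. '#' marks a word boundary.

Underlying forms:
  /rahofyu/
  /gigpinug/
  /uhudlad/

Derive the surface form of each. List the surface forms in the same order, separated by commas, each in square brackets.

/rahofyu/:
  (1) Velar Fronting: no change — [rahofyu]
  (2) Final Obstruent Devoicing: no change — [rahofyu]
  (3) Progressive Voicing Assimilation: no change — [rahofyu]
/gigpinug/:
  (1) Velar Fronting: [gigpinug] → [zigpinug]
  (2) Final Obstruent Devoicing: [zigpinug] → [zigpinuk]
  (3) Progressive Voicing Assimilation: [zigpinuk] → [zigbinuk]
/uhudlad/:
  (1) Velar Fronting: no change — [uhudlad]
  (2) Final Obstruent Devoicing: [uhudlad] → [uhudlat]
  (3) Progressive Voicing Assimilation: no change — [uhudlat]

[rahofyu], [zigbinuk], [uhudlat]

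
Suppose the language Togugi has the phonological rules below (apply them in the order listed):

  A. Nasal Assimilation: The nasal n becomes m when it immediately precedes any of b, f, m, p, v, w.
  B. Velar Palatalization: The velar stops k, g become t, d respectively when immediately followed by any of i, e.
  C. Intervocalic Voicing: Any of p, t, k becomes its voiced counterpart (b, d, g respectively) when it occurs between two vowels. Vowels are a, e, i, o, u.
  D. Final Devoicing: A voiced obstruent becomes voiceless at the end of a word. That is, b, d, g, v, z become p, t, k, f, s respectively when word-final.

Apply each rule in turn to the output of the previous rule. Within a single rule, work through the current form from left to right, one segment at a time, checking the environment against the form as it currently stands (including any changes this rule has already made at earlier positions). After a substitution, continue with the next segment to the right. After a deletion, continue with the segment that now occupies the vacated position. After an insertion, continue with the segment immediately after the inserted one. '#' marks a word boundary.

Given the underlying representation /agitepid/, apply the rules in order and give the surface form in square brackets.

A Nasal Assimilation: no change — [agitepid]
B Velar Palatalization: [agitepid] → [aditepid]
C Intervocalic Voicing: [aditepid] → [adidebid]
D Final Devoicing: [adidebid] → [adidebit]

[adidebit]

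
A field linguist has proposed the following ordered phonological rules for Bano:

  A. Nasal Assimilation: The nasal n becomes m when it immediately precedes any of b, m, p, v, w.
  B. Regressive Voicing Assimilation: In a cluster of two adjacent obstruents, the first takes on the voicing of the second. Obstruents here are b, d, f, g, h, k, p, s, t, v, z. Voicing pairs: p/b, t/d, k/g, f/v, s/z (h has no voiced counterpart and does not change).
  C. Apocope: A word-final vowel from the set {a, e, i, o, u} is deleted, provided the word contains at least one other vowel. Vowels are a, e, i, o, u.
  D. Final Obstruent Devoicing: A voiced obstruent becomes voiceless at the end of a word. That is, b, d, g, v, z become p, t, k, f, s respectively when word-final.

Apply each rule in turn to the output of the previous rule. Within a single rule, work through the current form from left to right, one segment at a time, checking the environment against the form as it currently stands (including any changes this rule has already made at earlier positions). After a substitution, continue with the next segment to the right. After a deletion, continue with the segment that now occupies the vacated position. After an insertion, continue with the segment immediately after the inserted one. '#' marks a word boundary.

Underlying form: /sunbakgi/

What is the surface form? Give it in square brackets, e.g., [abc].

[sumbagk]

A Nasal Assimilation: [sunbakgi] → [sumbakgi]
B Regressive Voicing Assimilation: [sumbakgi] → [sumbaggi]
C Apocope: [sumbaggi] → [sumbagg]
D Final Obstruent Devoicing: [sumbagg] → [sumbagk]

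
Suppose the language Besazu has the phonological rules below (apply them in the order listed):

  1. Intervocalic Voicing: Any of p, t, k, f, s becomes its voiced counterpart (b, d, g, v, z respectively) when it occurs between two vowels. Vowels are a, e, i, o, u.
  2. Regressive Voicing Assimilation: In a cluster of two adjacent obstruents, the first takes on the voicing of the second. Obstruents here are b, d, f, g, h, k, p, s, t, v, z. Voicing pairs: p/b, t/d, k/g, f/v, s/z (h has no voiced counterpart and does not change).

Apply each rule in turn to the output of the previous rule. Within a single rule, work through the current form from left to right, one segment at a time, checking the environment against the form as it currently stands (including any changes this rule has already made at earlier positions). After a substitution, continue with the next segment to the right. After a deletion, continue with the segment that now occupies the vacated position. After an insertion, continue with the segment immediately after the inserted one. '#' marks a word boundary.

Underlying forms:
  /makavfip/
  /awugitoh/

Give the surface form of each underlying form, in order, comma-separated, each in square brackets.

[magaffip], [awugidoh]

/makavfip/:
  1 Intervocalic Voicing: [makavfip] → [magavfip]
  2 Regressive Voicing Assimilation: [magavfip] → [magaffip]
/awugitoh/:
  1 Intervocalic Voicing: [awugitoh] → [awugidoh]
  2 Regressive Voicing Assimilation: no change — [awugidoh]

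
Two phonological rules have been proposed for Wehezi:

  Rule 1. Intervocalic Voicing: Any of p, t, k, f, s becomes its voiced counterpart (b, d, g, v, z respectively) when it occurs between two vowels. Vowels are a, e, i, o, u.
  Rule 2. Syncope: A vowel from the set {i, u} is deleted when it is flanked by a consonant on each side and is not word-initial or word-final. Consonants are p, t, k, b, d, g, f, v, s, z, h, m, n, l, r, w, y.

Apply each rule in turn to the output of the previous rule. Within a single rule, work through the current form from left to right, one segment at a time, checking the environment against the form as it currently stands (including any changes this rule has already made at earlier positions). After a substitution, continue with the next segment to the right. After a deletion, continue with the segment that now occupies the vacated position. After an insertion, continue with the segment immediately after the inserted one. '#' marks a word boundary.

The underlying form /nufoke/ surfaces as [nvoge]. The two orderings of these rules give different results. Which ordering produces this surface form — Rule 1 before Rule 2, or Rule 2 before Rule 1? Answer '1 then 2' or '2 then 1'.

1 then 2

Order 1 then 2:
  1 Intervocalic Voicing: [nufoke] → [nuvoge]
  2 Syncope: [nuvoge] → [nvoge]
  result: [nvoge]
Order 2 then 1:
  2 Syncope: [nufoke] → [nfoke]
  1 Intervocalic Voicing: [nfoke] → [nfoge]
  result: [nfoge]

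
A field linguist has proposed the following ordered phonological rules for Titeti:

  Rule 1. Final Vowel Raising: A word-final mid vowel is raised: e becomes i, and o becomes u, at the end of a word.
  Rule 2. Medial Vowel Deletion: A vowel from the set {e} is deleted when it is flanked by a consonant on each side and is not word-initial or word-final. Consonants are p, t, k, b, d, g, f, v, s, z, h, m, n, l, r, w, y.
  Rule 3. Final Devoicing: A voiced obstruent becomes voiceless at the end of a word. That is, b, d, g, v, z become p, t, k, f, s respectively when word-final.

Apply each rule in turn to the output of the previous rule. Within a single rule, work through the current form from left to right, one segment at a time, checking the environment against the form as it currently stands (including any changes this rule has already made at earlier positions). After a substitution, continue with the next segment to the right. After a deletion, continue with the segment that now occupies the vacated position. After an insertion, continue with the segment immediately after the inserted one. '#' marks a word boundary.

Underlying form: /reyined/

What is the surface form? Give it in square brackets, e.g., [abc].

[ryint]

Rule 1 Final Vowel Raising: no change — [reyined]
Rule 2 Medial Vowel Deletion: [reyined] → [ryind]
Rule 3 Final Devoicing: [ryind] → [ryint]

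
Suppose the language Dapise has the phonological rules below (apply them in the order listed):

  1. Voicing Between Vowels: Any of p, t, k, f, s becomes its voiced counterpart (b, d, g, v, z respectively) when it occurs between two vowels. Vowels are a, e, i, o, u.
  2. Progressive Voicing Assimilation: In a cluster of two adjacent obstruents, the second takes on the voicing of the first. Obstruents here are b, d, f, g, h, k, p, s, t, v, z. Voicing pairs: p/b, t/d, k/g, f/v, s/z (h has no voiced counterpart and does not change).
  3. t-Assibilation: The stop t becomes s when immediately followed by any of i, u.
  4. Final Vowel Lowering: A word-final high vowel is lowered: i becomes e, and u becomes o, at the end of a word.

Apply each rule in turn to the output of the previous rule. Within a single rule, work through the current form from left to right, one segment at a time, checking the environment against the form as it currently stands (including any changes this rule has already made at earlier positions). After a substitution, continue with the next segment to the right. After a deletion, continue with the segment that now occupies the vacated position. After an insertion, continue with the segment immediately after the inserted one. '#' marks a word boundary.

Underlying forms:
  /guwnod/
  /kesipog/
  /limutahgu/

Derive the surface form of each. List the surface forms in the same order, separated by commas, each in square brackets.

/guwnod/:
  1 Voicing Between Vowels: no change — [guwnod]
  2 Progressive Voicing Assimilation: no change — [guwnod]
  3 t-Assibilation: no change — [guwnod]
  4 Final Vowel Lowering: no change — [guwnod]
/kesipog/:
  1 Voicing Between Vowels: [kesipog] → [kezibog]
  2 Progressive Voicing Assimilation: no change — [kezibog]
  3 t-Assibilation: no change — [kezibog]
  4 Final Vowel Lowering: no change — [kezibog]
/limutahgu/:
  1 Voicing Between Vowels: [limutahgu] → [limudahgu]
  2 Progressive Voicing Assimilation: [limudahgu] → [limudahku]
  3 t-Assibilation: no change — [limudahku]
  4 Final Vowel Lowering: [limudahku] → [limudahko]

[guwnod], [kezibog], [limudahko]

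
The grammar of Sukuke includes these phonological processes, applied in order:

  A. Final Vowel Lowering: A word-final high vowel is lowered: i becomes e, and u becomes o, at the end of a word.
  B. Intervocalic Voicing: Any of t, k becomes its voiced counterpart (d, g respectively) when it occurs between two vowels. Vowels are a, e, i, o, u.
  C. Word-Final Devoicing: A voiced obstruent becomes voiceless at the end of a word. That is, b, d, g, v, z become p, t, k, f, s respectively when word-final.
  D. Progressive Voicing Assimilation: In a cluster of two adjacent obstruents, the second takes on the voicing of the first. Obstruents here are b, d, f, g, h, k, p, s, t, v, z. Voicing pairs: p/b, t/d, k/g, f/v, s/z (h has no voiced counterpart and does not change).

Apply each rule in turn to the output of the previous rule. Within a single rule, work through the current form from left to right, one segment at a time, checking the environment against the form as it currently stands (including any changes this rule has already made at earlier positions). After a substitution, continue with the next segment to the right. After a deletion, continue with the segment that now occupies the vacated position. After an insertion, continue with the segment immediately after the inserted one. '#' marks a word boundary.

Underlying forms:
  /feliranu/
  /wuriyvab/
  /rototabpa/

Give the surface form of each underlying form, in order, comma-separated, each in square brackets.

[felirano], [wuriyvap], [rododabba]

/feliranu/:
  A Final Vowel Lowering: [feliranu] → [felirano]
  B Intervocalic Voicing: no change — [felirano]
  C Word-Final Devoicing: no change — [felirano]
  D Progressive Voicing Assimilation: no change — [felirano]
/wuriyvab/:
  A Final Vowel Lowering: no change — [wuriyvab]
  B Intervocalic Voicing: no change — [wuriyvab]
  C Word-Final Devoicing: [wuriyvab] → [wuriyvap]
  D Progressive Voicing Assimilation: no change — [wuriyvap]
/rototabpa/:
  A Final Vowel Lowering: no change — [rototabpa]
  B Intervocalic Voicing: [rototabpa] → [rododabpa]
  C Word-Final Devoicing: no change — [rododabpa]
  D Progressive Voicing Assimilation: [rododabpa] → [rododabba]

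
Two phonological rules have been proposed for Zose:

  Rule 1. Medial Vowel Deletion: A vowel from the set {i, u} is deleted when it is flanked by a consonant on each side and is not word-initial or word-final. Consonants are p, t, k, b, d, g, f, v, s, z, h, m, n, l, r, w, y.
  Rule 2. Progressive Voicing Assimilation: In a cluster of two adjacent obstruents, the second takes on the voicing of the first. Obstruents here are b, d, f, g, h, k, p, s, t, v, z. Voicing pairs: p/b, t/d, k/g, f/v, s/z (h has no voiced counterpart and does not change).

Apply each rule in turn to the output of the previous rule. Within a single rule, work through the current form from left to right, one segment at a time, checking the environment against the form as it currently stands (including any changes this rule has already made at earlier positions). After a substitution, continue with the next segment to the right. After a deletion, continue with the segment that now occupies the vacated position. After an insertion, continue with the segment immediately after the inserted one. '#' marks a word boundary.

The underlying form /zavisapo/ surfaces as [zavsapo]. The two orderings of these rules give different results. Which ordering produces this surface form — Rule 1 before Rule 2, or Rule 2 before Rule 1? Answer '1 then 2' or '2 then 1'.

Order 1 then 2:
  1 Medial Vowel Deletion: [zavisapo] → [zavsapo]
  2 Progressive Voicing Assimilation: [zavsapo] → [zavzapo]
  result: [zavzapo]
Order 2 then 1:
  2 Progressive Voicing Assimilation: no change — [zavisapo]
  1 Medial Vowel Deletion: [zavisapo] → [zavsapo]
  result: [zavsapo]

2 then 1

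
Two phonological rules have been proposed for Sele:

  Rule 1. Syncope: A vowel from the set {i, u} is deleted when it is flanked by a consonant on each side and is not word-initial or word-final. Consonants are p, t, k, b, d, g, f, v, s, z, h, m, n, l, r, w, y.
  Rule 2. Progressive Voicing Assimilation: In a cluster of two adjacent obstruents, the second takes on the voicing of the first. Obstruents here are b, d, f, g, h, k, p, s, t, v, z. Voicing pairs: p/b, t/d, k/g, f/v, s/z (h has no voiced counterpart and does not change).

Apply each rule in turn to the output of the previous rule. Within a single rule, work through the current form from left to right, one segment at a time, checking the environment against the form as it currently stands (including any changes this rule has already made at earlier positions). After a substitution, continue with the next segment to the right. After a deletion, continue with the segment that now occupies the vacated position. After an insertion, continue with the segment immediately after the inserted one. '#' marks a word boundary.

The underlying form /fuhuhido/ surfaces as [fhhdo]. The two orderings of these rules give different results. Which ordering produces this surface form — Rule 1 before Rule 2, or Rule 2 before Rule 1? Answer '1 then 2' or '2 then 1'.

2 then 1

Order 1 then 2:
  1 Syncope: [fuhuhido] → [fhhdo]
  2 Progressive Voicing Assimilation: [fhhdo] → [fhhto]
  result: [fhhto]
Order 2 then 1:
  2 Progressive Voicing Assimilation: no change — [fuhuhido]
  1 Syncope: [fuhuhido] → [fhhdo]
  result: [fhhdo]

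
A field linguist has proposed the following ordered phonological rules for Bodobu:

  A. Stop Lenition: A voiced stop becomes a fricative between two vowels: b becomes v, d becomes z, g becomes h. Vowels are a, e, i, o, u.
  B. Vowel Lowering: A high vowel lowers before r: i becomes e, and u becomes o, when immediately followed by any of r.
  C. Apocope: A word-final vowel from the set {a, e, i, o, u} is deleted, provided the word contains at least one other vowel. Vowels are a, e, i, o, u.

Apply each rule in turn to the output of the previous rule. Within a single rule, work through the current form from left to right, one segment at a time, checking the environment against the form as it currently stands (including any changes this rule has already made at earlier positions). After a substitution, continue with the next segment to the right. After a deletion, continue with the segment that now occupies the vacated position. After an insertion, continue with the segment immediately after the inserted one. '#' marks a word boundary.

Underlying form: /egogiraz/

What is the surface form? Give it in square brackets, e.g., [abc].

[ehoheraz]

A Stop Lenition: [egogiraz] → [ehohiraz]
B Vowel Lowering: [ehohiraz] → [ehoheraz]
C Apocope: no change — [ehoheraz]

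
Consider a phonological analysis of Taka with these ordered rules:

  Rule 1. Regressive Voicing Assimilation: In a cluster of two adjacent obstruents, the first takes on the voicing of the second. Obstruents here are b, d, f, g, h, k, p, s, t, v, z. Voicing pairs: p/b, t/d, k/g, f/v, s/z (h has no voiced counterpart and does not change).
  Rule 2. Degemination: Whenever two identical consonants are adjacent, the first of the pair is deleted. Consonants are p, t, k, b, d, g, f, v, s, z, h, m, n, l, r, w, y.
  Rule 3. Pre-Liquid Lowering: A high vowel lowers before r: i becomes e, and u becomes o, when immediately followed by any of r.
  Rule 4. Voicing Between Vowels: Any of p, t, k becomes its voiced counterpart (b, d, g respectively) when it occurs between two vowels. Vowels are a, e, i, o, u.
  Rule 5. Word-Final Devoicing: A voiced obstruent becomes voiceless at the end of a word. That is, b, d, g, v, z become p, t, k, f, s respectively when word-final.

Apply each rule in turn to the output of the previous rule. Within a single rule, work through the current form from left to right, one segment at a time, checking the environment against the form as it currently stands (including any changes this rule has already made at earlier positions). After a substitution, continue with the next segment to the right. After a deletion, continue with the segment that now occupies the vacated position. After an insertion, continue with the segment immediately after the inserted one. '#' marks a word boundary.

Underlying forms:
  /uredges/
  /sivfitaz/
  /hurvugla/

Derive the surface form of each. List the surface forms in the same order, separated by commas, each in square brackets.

[oredges], [sifidas], [horvugla]

/uredges/:
  Rule 1 Regressive Voicing Assimilation: no change — [uredges]
  Rule 2 Degemination: no change — [uredges]
  Rule 3 Pre-Liquid Lowering: [uredges] → [oredges]
  Rule 4 Voicing Between Vowels: no change — [oredges]
  Rule 5 Word-Final Devoicing: no change — [oredges]
/sivfitaz/:
  Rule 1 Regressive Voicing Assimilation: [sivfitaz] → [siffitaz]
  Rule 2 Degemination: [siffitaz] → [sifitaz]
  Rule 3 Pre-Liquid Lowering: no change — [sifitaz]
  Rule 4 Voicing Between Vowels: [sifitaz] → [sifidaz]
  Rule 5 Word-Final Devoicing: [sifidaz] → [sifidas]
/hurvugla/:
  Rule 1 Regressive Voicing Assimilation: no change — [hurvugla]
  Rule 2 Degemination: no change — [hurvugla]
  Rule 3 Pre-Liquid Lowering: [hurvugla] → [horvugla]
  Rule 4 Voicing Between Vowels: no change — [horvugla]
  Rule 5 Word-Final Devoicing: no change — [horvugla]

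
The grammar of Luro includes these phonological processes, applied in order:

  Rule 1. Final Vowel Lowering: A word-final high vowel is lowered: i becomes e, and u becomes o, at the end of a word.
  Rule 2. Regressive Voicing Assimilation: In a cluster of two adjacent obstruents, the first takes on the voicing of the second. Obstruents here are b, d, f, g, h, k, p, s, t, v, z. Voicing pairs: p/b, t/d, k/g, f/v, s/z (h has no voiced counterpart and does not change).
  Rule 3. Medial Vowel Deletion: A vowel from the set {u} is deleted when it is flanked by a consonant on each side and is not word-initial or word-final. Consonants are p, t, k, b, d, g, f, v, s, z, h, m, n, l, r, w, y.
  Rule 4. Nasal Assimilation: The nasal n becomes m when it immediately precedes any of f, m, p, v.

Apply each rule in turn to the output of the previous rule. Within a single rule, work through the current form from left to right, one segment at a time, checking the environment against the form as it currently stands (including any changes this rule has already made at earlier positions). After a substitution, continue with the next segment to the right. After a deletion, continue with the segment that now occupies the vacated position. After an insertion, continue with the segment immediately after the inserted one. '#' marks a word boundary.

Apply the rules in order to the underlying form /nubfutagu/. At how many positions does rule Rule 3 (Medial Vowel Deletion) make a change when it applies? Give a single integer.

Rule 1 Final Vowel Lowering: [nubfutagu] → [nubfutago]
Rule 2 Regressive Voicing Assimilation: [nubfutago] → [nupfutago]
Rule 3 Medial Vowel Deletion: [nupfutago] → [npftago]
Rule 4 Nasal Assimilation: [npftago] → [mpftago]
Rule Rule 3 changed 2 position(s).

2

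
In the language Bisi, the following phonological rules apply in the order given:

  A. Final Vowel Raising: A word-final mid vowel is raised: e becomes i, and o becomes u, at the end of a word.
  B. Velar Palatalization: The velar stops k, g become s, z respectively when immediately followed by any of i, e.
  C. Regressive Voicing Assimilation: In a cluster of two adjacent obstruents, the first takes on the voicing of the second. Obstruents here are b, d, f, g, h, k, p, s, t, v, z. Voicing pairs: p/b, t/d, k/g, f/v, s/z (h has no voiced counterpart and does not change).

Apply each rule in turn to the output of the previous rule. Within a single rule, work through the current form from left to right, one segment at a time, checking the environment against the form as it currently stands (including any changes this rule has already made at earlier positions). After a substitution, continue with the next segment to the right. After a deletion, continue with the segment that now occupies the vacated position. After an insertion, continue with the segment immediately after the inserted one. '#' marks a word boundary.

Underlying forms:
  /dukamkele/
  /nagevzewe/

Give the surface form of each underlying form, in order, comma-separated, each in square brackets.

/dukamkele/:
  A Final Vowel Raising: [dukamkele] → [dukamkeli]
  B Velar Palatalization: [dukamkeli] → [dukamseli]
  C Regressive Voicing Assimilation: no change — [dukamseli]
/nagevzewe/:
  A Final Vowel Raising: [nagevzewe] → [nagevzewi]
  B Velar Palatalization: [nagevzewi] → [nazevzewi]
  C Regressive Voicing Assimilation: no change — [nazevzewi]

[dukamseli], [nazevzewi]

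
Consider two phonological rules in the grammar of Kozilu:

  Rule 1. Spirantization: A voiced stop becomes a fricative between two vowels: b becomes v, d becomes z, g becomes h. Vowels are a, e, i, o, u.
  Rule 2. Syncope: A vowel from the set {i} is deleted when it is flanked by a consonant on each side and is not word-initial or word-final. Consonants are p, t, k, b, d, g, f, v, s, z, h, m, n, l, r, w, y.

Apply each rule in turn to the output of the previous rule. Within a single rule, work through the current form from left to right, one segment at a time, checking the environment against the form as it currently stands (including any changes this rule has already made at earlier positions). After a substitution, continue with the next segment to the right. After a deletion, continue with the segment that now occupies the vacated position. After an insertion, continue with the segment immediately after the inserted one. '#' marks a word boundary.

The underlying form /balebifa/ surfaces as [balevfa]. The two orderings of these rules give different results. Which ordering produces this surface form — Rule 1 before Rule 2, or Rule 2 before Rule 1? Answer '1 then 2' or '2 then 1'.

Order 1 then 2:
  1 Spirantization: [balebifa] → [balevifa]
  2 Syncope: [balevifa] → [balevfa]
  result: [balevfa]
Order 2 then 1:
  2 Syncope: [balebifa] → [balebfa]
  1 Spirantization: no change — [balebfa]
  result: [balebfa]

1 then 2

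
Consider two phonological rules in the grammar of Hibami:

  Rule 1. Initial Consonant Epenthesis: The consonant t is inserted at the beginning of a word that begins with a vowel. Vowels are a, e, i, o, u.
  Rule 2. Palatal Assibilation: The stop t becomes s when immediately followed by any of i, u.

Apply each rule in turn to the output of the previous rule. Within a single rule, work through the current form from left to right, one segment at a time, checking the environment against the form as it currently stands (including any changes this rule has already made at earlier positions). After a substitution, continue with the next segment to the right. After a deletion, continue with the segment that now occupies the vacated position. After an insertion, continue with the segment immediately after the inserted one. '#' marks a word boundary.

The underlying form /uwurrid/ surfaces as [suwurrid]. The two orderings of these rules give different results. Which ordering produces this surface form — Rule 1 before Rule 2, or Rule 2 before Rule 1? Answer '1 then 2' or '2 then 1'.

1 then 2

Order 1 then 2:
  1 Initial Consonant Epenthesis: [uwurrid] → [tuwurrid]
  2 Palatal Assibilation: [tuwurrid] → [suwurrid]
  result: [suwurrid]
Order 2 then 1:
  2 Palatal Assibilation: no change — [uwurrid]
  1 Initial Consonant Epenthesis: [uwurrid] → [tuwurrid]
  result: [tuwurrid]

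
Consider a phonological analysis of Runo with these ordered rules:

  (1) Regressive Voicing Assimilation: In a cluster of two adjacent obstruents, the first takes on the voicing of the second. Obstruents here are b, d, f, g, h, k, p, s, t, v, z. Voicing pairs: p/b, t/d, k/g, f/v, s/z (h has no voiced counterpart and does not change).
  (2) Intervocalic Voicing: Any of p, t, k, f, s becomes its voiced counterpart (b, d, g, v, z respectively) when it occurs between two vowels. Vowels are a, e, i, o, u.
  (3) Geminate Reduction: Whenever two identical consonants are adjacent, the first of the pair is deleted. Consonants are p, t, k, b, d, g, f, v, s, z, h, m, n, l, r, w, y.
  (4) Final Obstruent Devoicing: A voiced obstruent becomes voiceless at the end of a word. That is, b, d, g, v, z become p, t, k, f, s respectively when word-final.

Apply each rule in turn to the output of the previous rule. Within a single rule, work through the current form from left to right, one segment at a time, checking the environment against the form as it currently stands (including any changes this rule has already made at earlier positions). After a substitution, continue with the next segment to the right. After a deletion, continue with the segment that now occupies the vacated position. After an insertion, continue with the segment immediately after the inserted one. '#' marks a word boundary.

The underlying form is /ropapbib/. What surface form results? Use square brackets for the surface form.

[robabip]

(1) Regressive Voicing Assimilation: [ropapbib] → [ropabbib]
(2) Intervocalic Voicing: [ropabbib] → [robabbib]
(3) Geminate Reduction: [robabbib] → [robabib]
(4) Final Obstruent Devoicing: [robabib] → [robabip]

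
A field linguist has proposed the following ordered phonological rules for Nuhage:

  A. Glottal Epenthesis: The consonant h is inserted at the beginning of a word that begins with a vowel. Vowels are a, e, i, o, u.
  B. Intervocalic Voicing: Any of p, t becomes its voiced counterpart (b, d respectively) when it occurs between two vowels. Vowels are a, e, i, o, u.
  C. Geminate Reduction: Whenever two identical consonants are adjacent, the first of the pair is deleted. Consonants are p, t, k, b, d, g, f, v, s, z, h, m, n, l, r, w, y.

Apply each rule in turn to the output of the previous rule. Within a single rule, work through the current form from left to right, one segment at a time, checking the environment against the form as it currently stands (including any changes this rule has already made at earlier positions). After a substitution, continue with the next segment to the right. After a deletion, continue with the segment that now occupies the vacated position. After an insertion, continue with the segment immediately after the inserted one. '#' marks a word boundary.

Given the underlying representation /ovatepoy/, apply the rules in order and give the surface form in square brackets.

A Glottal Epenthesis: [ovatepoy] → [hovatepoy]
B Intervocalic Voicing: [hovatepoy] → [hovadeboy]
C Geminate Reduction: no change — [hovadeboy]

[hovadeboy]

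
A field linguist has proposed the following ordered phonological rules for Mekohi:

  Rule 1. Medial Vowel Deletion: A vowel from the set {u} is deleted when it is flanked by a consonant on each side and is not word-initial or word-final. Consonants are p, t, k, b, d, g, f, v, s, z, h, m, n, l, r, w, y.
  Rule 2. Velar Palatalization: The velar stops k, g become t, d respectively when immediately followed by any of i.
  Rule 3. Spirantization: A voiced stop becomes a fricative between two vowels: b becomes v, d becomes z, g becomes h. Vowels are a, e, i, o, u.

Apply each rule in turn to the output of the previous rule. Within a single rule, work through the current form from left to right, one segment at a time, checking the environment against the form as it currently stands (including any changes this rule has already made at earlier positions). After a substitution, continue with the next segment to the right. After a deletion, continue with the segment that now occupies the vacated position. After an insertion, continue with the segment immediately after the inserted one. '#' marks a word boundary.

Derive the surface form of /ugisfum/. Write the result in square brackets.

[uzisfm]

Rule 1 Medial Vowel Deletion: [ugisfum] → [ugisfm]
Rule 2 Velar Palatalization: [ugisfm] → [udisfm]
Rule 3 Spirantization: [udisfm] → [uzisfm]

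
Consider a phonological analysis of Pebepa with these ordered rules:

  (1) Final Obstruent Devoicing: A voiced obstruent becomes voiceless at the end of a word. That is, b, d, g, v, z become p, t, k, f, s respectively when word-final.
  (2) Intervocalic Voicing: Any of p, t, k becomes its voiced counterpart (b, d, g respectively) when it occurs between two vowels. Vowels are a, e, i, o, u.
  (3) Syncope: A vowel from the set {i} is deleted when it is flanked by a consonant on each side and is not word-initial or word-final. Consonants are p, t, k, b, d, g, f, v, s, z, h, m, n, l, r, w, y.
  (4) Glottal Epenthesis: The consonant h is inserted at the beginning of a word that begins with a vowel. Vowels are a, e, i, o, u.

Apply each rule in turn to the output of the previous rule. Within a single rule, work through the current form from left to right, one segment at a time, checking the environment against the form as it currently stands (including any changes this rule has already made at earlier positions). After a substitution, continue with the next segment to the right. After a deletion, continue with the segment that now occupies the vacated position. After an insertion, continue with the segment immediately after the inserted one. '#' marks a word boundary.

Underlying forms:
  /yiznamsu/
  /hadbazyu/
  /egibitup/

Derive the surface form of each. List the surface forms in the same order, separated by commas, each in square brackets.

/yiznamsu/:
  (1) Final Obstruent Devoicing: no change — [yiznamsu]
  (2) Intervocalic Voicing: no change — [yiznamsu]
  (3) Syncope: [yiznamsu] → [yznamsu]
  (4) Glottal Epenthesis: no change — [yznamsu]
/hadbazyu/:
  (1) Final Obstruent Devoicing: no change — [hadbazyu]
  (2) Intervocalic Voicing: no change — [hadbazyu]
  (3) Syncope: no change — [hadbazyu]
  (4) Glottal Epenthesis: no change — [hadbazyu]
/egibitup/:
  (1) Final Obstruent Devoicing: no change — [egibitup]
  (2) Intervocalic Voicing: [egibitup] → [egibidup]
  (3) Syncope: [egibidup] → [egbdup]
  (4) Glottal Epenthesis: [egbdup] → [hegbdup]

[yznamsu], [hadbazyu], [hegbdup]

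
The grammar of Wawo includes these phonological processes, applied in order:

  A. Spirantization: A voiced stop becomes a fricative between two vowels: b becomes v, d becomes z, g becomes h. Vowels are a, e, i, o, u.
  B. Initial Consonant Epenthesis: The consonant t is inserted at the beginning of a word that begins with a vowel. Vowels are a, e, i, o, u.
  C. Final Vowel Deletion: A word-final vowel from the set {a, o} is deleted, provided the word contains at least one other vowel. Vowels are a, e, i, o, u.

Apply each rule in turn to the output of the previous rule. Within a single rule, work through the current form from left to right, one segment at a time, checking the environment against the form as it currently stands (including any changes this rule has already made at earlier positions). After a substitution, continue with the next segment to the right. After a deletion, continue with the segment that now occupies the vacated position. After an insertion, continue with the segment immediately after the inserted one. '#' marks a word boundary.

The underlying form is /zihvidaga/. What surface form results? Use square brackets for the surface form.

[zihvizah]

A Spirantization: [zihvidaga] → [zihvizaha]
B Initial Consonant Epenthesis: no change — [zihvizaha]
C Final Vowel Deletion: [zihvizaha] → [zihvizah]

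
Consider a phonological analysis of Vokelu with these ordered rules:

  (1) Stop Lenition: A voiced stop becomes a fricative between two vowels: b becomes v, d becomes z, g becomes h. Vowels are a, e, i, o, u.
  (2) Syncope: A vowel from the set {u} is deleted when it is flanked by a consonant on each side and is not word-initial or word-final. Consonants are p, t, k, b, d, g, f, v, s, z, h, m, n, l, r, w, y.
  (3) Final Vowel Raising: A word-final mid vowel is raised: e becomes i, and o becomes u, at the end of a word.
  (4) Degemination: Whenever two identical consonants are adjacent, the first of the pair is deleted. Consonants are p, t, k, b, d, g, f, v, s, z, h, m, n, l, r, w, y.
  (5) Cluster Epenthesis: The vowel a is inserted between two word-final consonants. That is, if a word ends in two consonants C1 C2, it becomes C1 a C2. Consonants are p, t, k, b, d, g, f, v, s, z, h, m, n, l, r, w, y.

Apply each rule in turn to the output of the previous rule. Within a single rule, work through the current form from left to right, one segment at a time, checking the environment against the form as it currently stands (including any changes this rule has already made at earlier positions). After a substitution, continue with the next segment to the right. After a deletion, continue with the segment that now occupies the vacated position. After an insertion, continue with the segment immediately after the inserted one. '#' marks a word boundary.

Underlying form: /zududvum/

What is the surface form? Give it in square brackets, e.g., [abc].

[zdvam]

(1) Stop Lenition: [zududvum] → [zuzudvum]
(2) Syncope: [zuzudvum] → [zzdvm]
(3) Final Vowel Raising: no change — [zzdvm]
(4) Degemination: [zzdvm] → [zdvm]
(5) Cluster Epenthesis: [zdvm] → [zdvam]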